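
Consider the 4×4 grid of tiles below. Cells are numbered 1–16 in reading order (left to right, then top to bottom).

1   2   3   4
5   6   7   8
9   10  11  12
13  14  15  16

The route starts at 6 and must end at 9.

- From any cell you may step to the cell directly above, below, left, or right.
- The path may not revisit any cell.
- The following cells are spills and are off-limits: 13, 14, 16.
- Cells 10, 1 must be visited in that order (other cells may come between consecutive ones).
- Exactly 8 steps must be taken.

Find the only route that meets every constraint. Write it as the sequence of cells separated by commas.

The waypoints must appear in the order 10, 1, with no cell reused.
Route from 6: down 1 to 10, right 1 to 11, up 2 to 3, left 2 to 1, down 2 to 9 — 8 moves in all.
Check: order respected (10 at step 1, 1 at step 6); 8 moves as required.

6, 10, 11, 7, 3, 2, 1, 5, 9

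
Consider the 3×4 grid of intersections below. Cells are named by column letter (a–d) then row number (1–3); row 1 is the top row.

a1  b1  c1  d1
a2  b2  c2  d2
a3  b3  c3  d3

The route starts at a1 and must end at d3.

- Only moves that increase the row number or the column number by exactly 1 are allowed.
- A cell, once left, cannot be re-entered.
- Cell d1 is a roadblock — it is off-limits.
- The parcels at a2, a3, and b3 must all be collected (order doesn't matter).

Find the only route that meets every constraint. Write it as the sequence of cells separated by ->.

a1 -> a2 -> a3 -> b3 -> c3 -> d3

Moves only go right or down, so the column and row indices never decrease.
Route from a1: down 2 to a3, right 3 to d3 — 5 moves in all.
Check: all required cells visited.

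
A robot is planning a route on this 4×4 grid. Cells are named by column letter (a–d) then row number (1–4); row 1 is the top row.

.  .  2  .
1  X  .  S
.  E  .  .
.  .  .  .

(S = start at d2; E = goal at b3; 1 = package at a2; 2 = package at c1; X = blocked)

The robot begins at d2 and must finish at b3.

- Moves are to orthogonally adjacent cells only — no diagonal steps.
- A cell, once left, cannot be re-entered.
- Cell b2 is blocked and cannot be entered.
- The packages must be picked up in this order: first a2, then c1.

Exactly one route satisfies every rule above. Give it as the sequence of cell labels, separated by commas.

d2, d3, d4, c4, b4, a4, a3, a2, a1, b1, c1, c2, c3, b3

The waypoints must appear in the order a2, c1, with no cell reused.
Route from d2: down 2 to d4, left 3 to a4, up 3 to a1, right 2 to c1, down 2 to c3, left 1 to b3 — 13 moves in all.
Check: order respected (1 at step 7, 2 at step 10).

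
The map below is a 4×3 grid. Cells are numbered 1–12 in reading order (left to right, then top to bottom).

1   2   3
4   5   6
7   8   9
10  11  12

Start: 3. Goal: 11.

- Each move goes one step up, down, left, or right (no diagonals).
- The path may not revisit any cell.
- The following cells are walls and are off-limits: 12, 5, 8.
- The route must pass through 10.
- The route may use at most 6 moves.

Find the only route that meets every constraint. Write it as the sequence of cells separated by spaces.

The budget equals the shortest possible length, so every move has to be on a shortest route through the required cells.
Route from 3: left 2 to 1, down 3 to 10, right 1 to 11 — 6 moves in all.
Check: all required cells visited; 6 ≤ 6 moves.

3 2 1 4 7 10 11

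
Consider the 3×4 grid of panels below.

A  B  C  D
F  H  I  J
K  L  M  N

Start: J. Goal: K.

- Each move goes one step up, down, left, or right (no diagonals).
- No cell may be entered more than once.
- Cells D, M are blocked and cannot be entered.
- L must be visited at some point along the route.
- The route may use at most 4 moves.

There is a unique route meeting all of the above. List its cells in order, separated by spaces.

Any route must reach L and still end at K within 4 moves, so the order of the required stops is forced.
Route from J: 2× left (reaching H), down to L, left to K — 4 moves in all.
Check: all required cells visited; 4 ≤ 4 moves.

J I H L K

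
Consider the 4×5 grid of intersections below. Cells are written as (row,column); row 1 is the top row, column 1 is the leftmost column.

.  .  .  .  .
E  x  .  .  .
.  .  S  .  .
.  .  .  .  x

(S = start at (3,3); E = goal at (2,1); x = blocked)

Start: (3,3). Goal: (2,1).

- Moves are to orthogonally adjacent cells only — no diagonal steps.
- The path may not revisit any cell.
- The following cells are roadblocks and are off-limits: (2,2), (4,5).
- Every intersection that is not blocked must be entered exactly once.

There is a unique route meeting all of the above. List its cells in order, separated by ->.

(3,3) -> (3,2) -> (3,1) -> (4,1) -> (4,2) -> (4,3) -> (4,4) -> (3,4) -> (3,5) -> (2,5) -> (1,5) -> (1,4) -> (2,4) -> (2,3) -> (1,3) -> (1,2) -> (1,1) -> (2,1)

Need to visit all 18 open cells exactly once, starting at (3,3) and ending at (2,1).
Route from (3,3): 2× left (reaching (3,1)), down to (4,1), 3× right (reaching (4,4)), up to (3,4), right to (3,5), 2× up (reaching (1,5)), left to (1,4), down to (2,4), left to (2,3), up to (1,3), 2× left (reaching (1,1)), down to (2,1) — 17 moves in all.
Check: all 18 open cells covered.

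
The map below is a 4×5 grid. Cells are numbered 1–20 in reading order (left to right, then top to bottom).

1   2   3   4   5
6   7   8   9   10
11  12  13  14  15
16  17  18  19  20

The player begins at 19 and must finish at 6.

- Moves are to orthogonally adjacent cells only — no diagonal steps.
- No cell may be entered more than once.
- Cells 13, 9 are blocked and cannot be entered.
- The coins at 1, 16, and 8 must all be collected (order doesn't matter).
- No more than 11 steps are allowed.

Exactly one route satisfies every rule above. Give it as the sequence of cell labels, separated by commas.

19, 18, 17, 16, 11, 12, 7, 8, 3, 2, 1, 6

The 11-move cap with required stops at 1, 16, 8 leaves no slack for detours.
Route from 19: 3× left (reaching 16), up to 11, right to 12, up to 7, right to 8, up to 3, 2× left (reaching 1), down to 6 — 11 moves in all.
Check: all required cells visited; 11 ≤ 11 moves.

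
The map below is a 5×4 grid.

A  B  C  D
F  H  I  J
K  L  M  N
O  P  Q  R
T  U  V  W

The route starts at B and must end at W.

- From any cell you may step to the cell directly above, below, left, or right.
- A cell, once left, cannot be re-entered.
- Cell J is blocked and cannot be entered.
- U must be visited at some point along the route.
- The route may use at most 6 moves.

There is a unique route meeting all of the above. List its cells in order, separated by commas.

The budget equals the shortest possible length, so every move has to be on a shortest route through the required cells.
Route from B: down 4 to U, right 2 to W — 6 moves in all.
Check: all required cells visited; 6 ≤ 6 moves.

B, H, L, P, U, V, W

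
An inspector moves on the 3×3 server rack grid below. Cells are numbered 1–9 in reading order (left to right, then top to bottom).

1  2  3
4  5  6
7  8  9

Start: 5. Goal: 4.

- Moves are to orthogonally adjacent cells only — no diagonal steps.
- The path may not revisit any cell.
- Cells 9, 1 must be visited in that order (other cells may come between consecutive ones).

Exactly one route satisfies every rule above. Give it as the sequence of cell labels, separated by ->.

The waypoints must appear in the order 9, 1, with no cell reused.
Route from 5: down to 8, right to 9, 2× up (reaching 3), 2× left (reaching 1), down to 4 — 7 moves in all.
Check: order respected (9 at step 2, 1 at step 6).

5 -> 8 -> 9 -> 6 -> 3 -> 2 -> 1 -> 4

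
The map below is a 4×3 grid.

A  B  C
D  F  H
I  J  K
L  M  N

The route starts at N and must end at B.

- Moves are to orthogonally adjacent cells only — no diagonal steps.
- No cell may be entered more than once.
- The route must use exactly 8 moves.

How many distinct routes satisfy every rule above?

Need simple routes of exactly 8 moves from N to B (Manhattan distance 4, so 2 moves are spent on a detour and 2 undoing it).
Branch systematically from the start, pruning whenever the remaining move budget drops below the Manhattan distance to B or differs from it in parity. Grouping the completions by first move — via K: 4; via M: 7 — and summing: 4 + 7 = 11.
That gives 11 routes.

11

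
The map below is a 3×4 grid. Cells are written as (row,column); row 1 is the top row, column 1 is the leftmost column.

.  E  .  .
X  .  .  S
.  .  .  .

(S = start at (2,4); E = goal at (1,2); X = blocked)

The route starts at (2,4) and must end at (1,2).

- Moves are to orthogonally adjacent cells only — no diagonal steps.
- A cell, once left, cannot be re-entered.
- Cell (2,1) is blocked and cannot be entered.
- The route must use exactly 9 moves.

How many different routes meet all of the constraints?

0

Need simple routes of exactly 9 moves from (2,4) to (1,2) (Manhattan distance 3, so 3 moves are spent on a detour and 3 undoing it).
No route satisfies every constraint, so the count is 0.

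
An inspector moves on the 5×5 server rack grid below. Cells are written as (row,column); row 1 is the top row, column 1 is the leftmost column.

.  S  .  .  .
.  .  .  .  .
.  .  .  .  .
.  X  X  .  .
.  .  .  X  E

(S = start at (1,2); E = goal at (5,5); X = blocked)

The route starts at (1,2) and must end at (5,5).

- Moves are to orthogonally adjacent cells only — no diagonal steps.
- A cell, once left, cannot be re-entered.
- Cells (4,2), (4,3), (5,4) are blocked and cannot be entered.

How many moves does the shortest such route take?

7

The Manhattan distance from (1,2) to (5,5) is |1−5| + |2−5| = 7, so at least 7 moves are needed.
A route of 7 moves achieves this: (1,2) → (2,2) → (3,2) → (3,3) → (3,4) → (4,4) → (4,5) → (5,5).
Since 7 matches the lower bound, it is optimal.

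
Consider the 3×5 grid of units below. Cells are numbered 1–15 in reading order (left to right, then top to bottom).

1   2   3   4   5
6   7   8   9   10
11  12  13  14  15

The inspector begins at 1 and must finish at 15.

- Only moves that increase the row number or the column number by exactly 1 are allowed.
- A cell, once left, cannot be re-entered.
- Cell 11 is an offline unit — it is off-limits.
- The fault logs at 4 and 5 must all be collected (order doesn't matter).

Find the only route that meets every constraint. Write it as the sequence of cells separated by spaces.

Moves only go right or down, so the column and row indices never decrease.
Route from 1: right 4 to 5, down 2 to 15 — 6 moves in all.
Check: all required cells visited.

1 2 3 4 5 10 15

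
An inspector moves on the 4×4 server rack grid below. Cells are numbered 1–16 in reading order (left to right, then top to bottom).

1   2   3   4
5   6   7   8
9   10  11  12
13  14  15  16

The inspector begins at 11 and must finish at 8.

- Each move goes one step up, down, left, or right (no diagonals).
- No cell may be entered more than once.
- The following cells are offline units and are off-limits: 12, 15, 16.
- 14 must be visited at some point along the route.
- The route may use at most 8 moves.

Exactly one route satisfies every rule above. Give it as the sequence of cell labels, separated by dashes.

The 8-move cap with required stops at 14 leaves no slack for detours.
Route from 11: left 1 to 10, down 1 to 14, left 1 to 13, up 2 to 5, right 3 to 8 — 8 moves in all.
Check: all required cells visited; 8 ≤ 8 moves.

11 - 10 - 14 - 13 - 9 - 5 - 6 - 7 - 8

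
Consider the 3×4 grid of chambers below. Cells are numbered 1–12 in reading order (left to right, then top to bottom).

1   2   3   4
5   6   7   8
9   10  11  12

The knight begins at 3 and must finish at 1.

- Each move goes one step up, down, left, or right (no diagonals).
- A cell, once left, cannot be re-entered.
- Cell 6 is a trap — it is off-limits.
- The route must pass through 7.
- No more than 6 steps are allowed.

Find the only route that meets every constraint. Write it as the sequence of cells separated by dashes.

3 - 7 - 11 - 10 - 9 - 5 - 1

Any route must reach 7 and still end at 1 within 6 moves, so the order of the required stops is forced.
Route from 3: 2× down (reaching 11), 2× left (reaching 9), 2× up (reaching 1) — 6 moves in all.
Check: all required cells visited; 6 ≤ 6 moves.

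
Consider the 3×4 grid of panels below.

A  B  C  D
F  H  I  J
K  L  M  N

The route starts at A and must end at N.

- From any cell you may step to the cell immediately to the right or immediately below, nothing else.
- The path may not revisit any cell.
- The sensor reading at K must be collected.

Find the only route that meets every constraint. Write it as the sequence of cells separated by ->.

Moves only go right or down, so the column and row indices never decrease.
Route from A: 2× down (reaching K), 3× right (reaching N) — 5 moves in all.
Check: all required cells visited.

A -> F -> K -> L -> M -> N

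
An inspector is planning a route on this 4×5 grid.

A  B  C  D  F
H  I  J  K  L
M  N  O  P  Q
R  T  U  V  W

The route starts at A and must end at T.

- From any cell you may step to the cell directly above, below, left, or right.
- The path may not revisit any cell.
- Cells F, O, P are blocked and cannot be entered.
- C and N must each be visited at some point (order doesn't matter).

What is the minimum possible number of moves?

6

Any route passes through C and N in some order between A and T. Summing Manhattan distances along each leg and taking the cheapest ordering (A → C → N → T) gives a lower bound of 2 + 3 + 1 = 6 moves.
A route of 6 moves achieves this: A → B → C → J → I → N → T.
Since 6 matches the lower bound, it is optimal.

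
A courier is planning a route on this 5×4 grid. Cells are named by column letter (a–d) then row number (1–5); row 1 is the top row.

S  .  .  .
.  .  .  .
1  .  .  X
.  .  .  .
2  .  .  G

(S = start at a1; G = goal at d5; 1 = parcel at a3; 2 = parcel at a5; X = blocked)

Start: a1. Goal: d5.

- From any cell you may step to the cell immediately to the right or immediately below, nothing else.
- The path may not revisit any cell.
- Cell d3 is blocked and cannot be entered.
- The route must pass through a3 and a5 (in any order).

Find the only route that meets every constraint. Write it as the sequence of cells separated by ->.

a1 -> a2 -> a3 -> a4 -> a5 -> b5 -> c5 -> d5

Moves only go right or down, so the column and row indices never decrease.
Route from a1: down 4 to a5, right 3 to d5 — 7 moves in all.
Check: all required cells visited.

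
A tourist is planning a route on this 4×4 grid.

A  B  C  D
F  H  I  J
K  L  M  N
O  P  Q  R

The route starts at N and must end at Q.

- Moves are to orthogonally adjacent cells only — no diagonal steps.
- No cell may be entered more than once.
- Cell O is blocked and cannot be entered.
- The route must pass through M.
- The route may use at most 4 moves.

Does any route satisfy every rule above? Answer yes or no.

yes

One route that works: N → M → Q.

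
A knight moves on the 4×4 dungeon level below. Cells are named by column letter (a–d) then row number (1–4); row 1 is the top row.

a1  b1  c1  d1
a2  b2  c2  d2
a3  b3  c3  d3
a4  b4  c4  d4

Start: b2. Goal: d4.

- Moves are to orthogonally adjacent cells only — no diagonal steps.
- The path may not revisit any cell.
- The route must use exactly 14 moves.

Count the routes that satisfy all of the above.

Need simple routes of exactly 14 moves from b2 to d4 (Manhattan distance 4, so 5 moves are spent on a detour and 5 undoing it).
Branch systematically from the start, pruning whenever the remaining move budget drops below the Manhattan distance to d4 or differs from it in parity. Grouping the completions by first move — via b1: 3; via b3: 9; via a2: 3; via c2: 9 — and summing: 3 + 9 + 3 + 9 = 24.
That gives 24 routes.

24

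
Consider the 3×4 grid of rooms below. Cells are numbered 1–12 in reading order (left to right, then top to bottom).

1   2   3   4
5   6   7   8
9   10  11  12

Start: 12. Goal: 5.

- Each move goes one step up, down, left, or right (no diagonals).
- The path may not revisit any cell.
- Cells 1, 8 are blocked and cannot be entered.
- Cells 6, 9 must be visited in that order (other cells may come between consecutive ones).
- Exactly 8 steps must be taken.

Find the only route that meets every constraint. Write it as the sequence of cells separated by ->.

The waypoints must appear in the order 6, 9, with no cell reused.
Route from 12: left 1 to 11, up 2 to 3, left 1 to 2, down 2 to 10, left 1 to 9, up 1 to 5 — 8 moves in all.
Check: order respected (6 at step 5, 9 at step 7); 8 moves as required.

12 -> 11 -> 7 -> 3 -> 2 -> 6 -> 10 -> 9 -> 5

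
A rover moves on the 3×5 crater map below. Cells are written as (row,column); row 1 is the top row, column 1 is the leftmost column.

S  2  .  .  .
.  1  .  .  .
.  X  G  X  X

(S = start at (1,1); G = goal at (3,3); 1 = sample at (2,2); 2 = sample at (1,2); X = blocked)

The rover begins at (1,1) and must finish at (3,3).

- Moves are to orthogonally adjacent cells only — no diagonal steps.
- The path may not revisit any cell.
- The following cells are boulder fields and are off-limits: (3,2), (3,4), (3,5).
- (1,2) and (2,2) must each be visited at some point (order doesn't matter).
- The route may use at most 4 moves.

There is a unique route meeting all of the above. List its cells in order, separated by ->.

Any route must reach (1,2) and (2,2) and still end at (3,3) within 4 moves, so the order of the required stops is forced.
Route from (1,1): right to (1,2), down to (2,2), right to (2,3), down to (3,3) — 4 moves in all.
Check: all required cells visited; 4 ≤ 4 moves.

(1,1) -> (1,2) -> (2,2) -> (2,3) -> (3,3)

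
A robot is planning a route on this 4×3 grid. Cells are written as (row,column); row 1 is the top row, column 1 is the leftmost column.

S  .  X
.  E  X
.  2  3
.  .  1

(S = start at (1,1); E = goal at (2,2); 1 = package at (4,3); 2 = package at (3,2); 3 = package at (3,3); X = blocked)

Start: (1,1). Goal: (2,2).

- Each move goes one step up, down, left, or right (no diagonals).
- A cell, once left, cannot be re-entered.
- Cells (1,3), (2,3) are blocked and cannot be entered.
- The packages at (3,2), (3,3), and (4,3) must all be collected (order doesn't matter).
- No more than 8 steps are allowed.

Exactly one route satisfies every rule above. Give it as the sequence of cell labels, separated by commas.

The budget equals the shortest possible length, so every move has to be on a shortest route through the required cells.
Route from (1,1): down 3 to (4,1), right 2 to (4,3), up 1 to (3,3), left 1 to (3,2), up 1 to (2,2) — 8 moves in all.
Check: all required cells visited; 8 ≤ 8 moves.

(1,1), (2,1), (3,1), (4,1), (4,2), (4,3), (3,3), (3,2), (2,2)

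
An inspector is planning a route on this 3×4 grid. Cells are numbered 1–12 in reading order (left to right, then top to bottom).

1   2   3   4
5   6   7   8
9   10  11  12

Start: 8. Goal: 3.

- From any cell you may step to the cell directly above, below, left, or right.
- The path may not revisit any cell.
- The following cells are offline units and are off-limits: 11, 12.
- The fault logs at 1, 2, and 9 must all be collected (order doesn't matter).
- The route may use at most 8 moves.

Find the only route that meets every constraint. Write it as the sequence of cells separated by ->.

8 -> 7 -> 6 -> 10 -> 9 -> 5 -> 1 -> 2 -> 3

The budget equals the shortest possible length, so every move has to be on a shortest route through the required cells.
Route from 8: left 2 to 6, down 1 to 10, left 1 to 9, up 2 to 1, right 2 to 3 — 8 moves in all.
Check: all required cells visited; 8 ≤ 8 moves.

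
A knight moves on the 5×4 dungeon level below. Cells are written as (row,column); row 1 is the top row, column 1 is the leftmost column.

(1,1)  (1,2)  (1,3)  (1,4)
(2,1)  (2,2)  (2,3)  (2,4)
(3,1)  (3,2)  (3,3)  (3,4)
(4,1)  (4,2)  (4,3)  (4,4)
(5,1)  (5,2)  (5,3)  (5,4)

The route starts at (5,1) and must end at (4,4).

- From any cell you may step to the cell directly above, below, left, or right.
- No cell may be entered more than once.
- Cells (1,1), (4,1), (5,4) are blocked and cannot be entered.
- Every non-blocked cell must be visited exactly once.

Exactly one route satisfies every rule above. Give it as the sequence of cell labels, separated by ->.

(5,1) -> (5,2) -> (5,3) -> (4,3) -> (4,2) -> (3,2) -> (3,1) -> (2,1) -> (2,2) -> (1,2) -> (1,3) -> (1,4) -> (2,4) -> (2,3) -> (3,3) -> (3,4) -> (4,4)

Need to visit all 17 open cells exactly once, starting at (5,1) and ending at (4,4).
Route from (5,1): 2× right (reaching (5,3)), up to (4,3), left to (4,2), up to (3,2), left to (3,1), up to (2,1), right to (2,2), up to (1,2), 2× right (reaching (1,4)), down to (2,4), left to (2,3), down to (3,3), right to (3,4), down to (4,4) — 16 moves in all.
Check: all 17 open cells covered.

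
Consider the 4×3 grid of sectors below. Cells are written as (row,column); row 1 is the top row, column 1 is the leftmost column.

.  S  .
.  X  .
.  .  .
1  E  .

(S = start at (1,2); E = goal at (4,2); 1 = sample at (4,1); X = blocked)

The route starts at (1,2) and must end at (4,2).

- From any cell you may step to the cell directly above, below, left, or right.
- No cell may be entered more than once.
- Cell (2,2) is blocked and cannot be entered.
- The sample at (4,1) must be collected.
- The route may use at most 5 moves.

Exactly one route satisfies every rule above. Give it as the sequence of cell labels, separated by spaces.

The 5-move cap with required stops at (4,1) leaves no slack for detours.
Route from (1,2): left to (1,1), 3× down (reaching (4,1)), right to (4,2) — 5 moves in all.
Check: all required cells visited; 5 ≤ 5 moves.

(1,2) (1,1) (2,1) (3,1) (4,1) (4,2)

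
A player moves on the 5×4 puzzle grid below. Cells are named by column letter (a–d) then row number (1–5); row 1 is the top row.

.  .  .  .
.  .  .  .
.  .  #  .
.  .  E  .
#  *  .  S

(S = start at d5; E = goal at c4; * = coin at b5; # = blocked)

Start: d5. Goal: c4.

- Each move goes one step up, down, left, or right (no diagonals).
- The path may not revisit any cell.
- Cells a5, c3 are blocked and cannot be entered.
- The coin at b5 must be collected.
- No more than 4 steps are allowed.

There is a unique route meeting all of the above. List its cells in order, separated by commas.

The budget equals the shortest possible length, so every move has to be on a shortest route through the required cells.
Route from d5: left 2 to b5, up 1 to b4, right 1 to c4 — 4 moves in all.
Check: all required cells visited; 4 ≤ 4 moves.

d5, c5, b5, b4, c4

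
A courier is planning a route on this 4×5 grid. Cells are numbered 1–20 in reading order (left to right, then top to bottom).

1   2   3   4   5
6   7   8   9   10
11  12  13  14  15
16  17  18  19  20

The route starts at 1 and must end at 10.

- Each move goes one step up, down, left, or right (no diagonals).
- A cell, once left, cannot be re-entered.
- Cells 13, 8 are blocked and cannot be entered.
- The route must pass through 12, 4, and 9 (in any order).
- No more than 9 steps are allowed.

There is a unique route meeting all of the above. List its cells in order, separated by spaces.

The 9-move cap with required stops at 12, 4, 9 leaves no slack for detours.
Route from 1: 2× down (reaching 11), right to 12, 2× up (reaching 2), 2× right (reaching 4), down to 9, right to 10 — 9 moves in all.
Check: all required cells visited; 9 ≤ 9 moves.

1 6 11 12 7 2 3 4 9 10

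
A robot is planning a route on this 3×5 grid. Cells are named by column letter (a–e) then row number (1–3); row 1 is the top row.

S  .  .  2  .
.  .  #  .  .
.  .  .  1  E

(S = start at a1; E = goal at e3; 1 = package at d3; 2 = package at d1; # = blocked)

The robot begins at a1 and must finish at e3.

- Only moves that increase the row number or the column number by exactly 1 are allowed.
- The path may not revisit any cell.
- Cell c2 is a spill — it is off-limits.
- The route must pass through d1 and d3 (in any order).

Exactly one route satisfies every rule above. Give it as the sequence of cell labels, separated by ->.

a1 -> b1 -> c1 -> d1 -> d2 -> d3 -> e3

Moves only go right or down, so the column and row indices never decrease.
Route from a1: right 3 to d1, down 2 to d3, right 1 to e3 — 6 moves in all.
Check: all required cells visited.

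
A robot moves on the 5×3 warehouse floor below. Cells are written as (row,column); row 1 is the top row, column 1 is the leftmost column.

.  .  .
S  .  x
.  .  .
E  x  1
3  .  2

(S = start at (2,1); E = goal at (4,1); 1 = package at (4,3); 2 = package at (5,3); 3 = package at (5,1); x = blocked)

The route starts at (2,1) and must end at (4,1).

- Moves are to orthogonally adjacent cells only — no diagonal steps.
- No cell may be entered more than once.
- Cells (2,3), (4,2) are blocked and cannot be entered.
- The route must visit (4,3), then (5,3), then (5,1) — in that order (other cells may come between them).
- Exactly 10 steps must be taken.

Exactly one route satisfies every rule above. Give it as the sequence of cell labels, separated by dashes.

The waypoints must appear in the order (4,3), (5,3), (5,1), with no cell reused.
Route from (2,1): up to (1,1), right to (1,2), 2× down (reaching (3,2)), right to (3,3), 2× down (reaching (5,3)), 2× left (reaching (5,1)), up to (4,1) — 10 moves in all.
Check: order respected (1 at step 6, 2 at step 7, 3 at step 9); 10 moves as required.

(2,1) - (1,1) - (1,2) - (2,2) - (3,2) - (3,3) - (4,3) - (5,3) - (5,2) - (5,1) - (4,1)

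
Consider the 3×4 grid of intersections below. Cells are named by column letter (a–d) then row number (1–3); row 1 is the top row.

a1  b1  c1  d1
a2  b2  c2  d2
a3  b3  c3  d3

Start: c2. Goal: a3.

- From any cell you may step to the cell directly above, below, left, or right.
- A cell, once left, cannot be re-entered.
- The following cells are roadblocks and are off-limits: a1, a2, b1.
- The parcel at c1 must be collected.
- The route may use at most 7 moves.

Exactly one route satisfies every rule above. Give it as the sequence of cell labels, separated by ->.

c2 -> c1 -> d1 -> d2 -> d3 -> c3 -> b3 -> a3

The 7-move cap with required stops at c1 leaves no slack for detours.
Route from c2: up 1 to c1, right 1 to d1, down 2 to d3, left 3 to a3 — 7 moves in all.
Check: all required cells visited; 7 ≤ 7 moves.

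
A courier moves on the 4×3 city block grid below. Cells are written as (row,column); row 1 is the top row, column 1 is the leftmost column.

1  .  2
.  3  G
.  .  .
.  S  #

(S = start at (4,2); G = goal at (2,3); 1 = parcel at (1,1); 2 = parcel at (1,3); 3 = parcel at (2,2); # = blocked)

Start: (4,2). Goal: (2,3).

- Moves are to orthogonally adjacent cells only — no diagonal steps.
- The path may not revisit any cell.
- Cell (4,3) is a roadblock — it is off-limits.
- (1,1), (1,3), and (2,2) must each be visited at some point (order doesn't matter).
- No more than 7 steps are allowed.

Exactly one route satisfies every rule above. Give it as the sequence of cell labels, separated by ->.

The 7-move cap with required stops at (1,1), (1,3), (2,2) leaves no slack for detours.
Route from (4,2): up 2 to (2,2), left 1 to (2,1), up 1 to (1,1), right 2 to (1,3), down 1 to (2,3) — 7 moves in all.
Check: all required cells visited; 7 ≤ 7 moves.

(4,2) -> (3,2) -> (2,2) -> (2,1) -> (1,1) -> (1,2) -> (1,3) -> (2,3)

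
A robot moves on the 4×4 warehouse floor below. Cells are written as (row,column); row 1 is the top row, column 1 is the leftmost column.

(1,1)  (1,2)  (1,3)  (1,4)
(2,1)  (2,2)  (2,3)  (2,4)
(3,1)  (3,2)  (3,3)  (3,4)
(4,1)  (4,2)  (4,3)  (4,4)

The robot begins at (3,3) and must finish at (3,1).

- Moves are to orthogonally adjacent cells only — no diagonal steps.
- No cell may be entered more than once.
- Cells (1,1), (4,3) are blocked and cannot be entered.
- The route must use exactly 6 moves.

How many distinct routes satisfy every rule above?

5

Need simple routes of exactly 6 moves from (3,3) to (3,1) (Manhattan distance 2, so 2 moves are spent on a detour and 2 undoing it).
Enumerating: (3,3) (2,3) (1,3) (1,2) (2,2) (3,2) (3,1) | (3,3) (2,3) (1,3) (1,2) (2,2) (2,1) (3,1) | (3,3) (2,3) (2,2) (3,2) (4,2) (4,1) (3,1) | (3,3) (3,4) (2,4) (2,3) (2,2) (3,2) (3,1) | (3,3) (3,4) (2,4) (2,3) (2,2) (2,1) (3,1).
That gives 5 routes.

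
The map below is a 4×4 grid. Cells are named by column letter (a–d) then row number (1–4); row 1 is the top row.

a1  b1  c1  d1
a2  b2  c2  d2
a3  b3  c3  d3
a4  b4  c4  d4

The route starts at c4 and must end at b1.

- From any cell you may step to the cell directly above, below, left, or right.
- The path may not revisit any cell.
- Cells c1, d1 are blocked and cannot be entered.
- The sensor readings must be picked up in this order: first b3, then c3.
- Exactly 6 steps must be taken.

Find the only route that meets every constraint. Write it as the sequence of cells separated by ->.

The waypoints must appear in the order b3, c3, with no cell reused.
Route from c4: left 1 to b4, up 1 to b3, right 1 to c3, up 1 to c2, left 1 to b2, up 1 to b1 — 6 moves in all.
Check: order respected (b3 at step 2, c3 at step 3); 6 moves as required.

c4 -> b4 -> b3 -> c3 -> c2 -> b2 -> b1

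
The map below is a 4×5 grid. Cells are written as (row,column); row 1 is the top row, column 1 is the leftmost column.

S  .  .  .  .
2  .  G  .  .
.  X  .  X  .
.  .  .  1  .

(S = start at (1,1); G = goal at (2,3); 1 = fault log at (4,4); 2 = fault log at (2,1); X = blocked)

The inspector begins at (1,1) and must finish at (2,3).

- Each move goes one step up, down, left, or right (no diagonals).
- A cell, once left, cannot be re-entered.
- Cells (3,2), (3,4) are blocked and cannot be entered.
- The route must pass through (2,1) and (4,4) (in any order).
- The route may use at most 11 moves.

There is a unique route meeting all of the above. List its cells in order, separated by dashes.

(1,1) - (2,1) - (3,1) - (4,1) - (4,2) - (4,3) - (4,4) - (4,5) - (3,5) - (2,5) - (2,4) - (2,3)

The budget equals the shortest possible length, so every move has to be on a shortest route through the required cells.
Route from (1,1): 3× down (reaching (4,1)), 4× right (reaching (4,5)), 2× up (reaching (2,5)), 2× left (reaching (2,3)) — 11 moves in all.
Check: all required cells visited; 11 ≤ 11 moves.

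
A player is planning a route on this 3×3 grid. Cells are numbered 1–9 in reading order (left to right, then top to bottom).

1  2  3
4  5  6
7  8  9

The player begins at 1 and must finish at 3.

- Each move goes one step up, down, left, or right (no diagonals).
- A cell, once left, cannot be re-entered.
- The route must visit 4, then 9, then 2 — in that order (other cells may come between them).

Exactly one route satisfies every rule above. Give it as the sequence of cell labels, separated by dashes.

The waypoints must appear in the order 4, 9, 2, with no cell reused.
Route from 1: down 2 to 7, right 2 to 9, up 1 to 6, left 1 to 5, up 1 to 2, right 1 to 3 — 8 moves in all.
Check: order respected (4 at step 1, 9 at step 4, 2 at step 7).

1 - 4 - 7 - 8 - 9 - 6 - 5 - 2 - 3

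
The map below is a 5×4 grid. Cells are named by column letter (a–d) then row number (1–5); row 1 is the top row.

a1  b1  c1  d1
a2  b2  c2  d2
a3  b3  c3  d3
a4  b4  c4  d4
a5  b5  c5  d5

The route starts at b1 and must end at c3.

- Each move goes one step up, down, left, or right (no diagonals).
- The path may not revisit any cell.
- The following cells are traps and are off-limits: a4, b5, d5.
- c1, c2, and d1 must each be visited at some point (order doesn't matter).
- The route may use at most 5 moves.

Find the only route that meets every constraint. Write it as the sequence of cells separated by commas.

The 5-move cap with required stops at c1, c2, d1 leaves no slack for detours.
Route from b1: right 2 to d1, down 1 to d2, left 1 to c2, down 1 to c3 — 5 moves in all.
Check: all required cells visited; 5 ≤ 5 moves.

b1, c1, d1, d2, c2, c3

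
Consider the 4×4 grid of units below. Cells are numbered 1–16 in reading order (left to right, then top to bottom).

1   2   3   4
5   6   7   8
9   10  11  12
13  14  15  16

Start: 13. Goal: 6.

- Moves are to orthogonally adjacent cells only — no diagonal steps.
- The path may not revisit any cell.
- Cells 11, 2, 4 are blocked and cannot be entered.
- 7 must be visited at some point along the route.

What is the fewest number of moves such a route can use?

7

Any route passes through 7 somewhere between 13 and 6. Summing Manhattan distances along the two legs (13 → 7 → 6) gives a lower bound of 4 + 1 = 5 moves.
The shortest route satisfying every rule uses 7 moves: 13 → 14 → 15 → 16 → 12 → 8 → 7 → 6.
The no-revisit rule (legs can't share cells) pushes the minimum above the 5-move bound; an exhaustive check rules out every length from 5 to 6, leaving 7 as the minimum.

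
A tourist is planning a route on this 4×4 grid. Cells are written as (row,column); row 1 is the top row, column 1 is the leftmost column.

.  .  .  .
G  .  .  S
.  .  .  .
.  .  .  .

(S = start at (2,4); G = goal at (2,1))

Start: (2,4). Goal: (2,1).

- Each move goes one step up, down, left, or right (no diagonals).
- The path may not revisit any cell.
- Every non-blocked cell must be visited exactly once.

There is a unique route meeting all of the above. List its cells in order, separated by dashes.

Need to visit all 16 open cells exactly once, starting at (2,4) and ending at (2,1).
Cell (1,4) has only two open neighbours ((2,4) and (1,3)), so the path must pass straight through it: one of those is the cell it's entered from and the other is where it exits.
Route from (2,4): up to (1,4), left to (1,3), 2× down (reaching (3,3)), right to (3,4), down to (4,4), 3× left (reaching (4,1)), up to (3,1), right to (3,2), 2× up (reaching (1,2)), left to (1,1), down to (2,1) — 15 moves in all.
Check: all 16 open cells covered.

(2,4) - (1,4) - (1,3) - (2,3) - (3,3) - (3,4) - (4,4) - (4,3) - (4,2) - (4,1) - (3,1) - (3,2) - (2,2) - (1,2) - (1,1) - (2,1)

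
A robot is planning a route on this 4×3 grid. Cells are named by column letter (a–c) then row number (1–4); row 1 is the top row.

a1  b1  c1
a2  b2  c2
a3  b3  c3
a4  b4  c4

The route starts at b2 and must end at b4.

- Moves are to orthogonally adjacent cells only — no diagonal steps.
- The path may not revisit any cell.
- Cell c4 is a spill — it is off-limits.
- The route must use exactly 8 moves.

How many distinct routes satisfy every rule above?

4

Need simple routes of exactly 8 moves from b2 to b4 (Manhattan distance 2, so 3 moves are spent on a detour and 3 undoing it).
Enumerating: b2 b1 c1 c2 c3 b3 a3 a4 b4 | b2 a2 a1 b1 c1 c2 c3 b3 b4 | b2 c2 c1 b1 a1 a2 a3 a4 b4 | b2 c2 c1 b1 a1 a2 a3 b3 b4.
That gives 4 routes.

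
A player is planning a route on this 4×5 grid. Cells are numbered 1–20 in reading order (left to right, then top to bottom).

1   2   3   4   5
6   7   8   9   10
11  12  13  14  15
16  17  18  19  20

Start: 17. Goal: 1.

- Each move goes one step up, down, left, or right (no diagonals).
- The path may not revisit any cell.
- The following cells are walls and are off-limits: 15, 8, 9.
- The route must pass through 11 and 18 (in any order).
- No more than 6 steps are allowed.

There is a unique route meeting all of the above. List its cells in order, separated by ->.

17 -> 18 -> 13 -> 12 -> 11 -> 6 -> 1

Any route must reach 11 and 18 and still end at 1 within 6 moves, so the order of the required stops is forced.
Route from 17: right 1 to 18, up 1 to 13, left 2 to 11, up 2 to 1 — 6 moves in all.
Check: all required cells visited; 6 ≤ 6 moves.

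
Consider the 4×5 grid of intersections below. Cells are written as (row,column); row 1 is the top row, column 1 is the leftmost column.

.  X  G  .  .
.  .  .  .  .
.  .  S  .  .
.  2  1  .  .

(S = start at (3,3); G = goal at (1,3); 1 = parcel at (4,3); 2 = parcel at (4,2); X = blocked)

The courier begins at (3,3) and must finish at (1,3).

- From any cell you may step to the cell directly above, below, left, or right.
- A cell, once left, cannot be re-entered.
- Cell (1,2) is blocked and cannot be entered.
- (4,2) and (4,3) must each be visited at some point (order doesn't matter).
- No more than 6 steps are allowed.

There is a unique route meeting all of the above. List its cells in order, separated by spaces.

Any route must reach (4,2) and (4,3) and still end at (1,3) within 6 moves, so the order of the required stops is forced.
Route from (3,3): down to (4,3), left to (4,2), 2× up (reaching (2,2)), right to (2,3), up to (1,3) — 6 moves in all.
Check: all required cells visited; 6 ≤ 6 moves.

(3,3) (4,3) (4,2) (3,2) (2,2) (2,3) (1,3)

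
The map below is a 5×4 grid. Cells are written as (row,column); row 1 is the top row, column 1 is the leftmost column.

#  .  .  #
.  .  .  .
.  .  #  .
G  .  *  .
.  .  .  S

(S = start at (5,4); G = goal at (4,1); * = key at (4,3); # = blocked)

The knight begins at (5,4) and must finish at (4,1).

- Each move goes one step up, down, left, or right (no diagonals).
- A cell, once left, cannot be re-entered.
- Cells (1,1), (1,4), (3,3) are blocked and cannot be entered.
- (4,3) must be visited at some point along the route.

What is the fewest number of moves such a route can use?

Any route passes through (4,3) somewhere between (5,4) and (4,1). Summing Manhattan distances along the two legs ((5,4) → (4,3) → (4,1)) gives a lower bound of 2 + 2 = 4 moves.
A route of 4 moves achieves this: (5,4) → (4,4) → (4,3) → (4,2) → (4,1).
Since 4 matches the lower bound, it is optimal.

4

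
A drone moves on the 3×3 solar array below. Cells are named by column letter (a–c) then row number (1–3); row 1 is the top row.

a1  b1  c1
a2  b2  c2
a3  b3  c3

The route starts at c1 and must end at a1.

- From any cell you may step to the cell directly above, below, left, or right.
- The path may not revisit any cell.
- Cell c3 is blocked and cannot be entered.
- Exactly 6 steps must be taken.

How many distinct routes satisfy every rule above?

2

Need simple routes of exactly 6 moves from c1 to a1 (Manhattan distance 2, so 2 moves are spent on a detour and 2 undoing it).
Enumerating: c1 c2 b2 b3 a3 a2 a1 | c1 b1 b2 b3 a3 a2 a1.
That gives 2 routes.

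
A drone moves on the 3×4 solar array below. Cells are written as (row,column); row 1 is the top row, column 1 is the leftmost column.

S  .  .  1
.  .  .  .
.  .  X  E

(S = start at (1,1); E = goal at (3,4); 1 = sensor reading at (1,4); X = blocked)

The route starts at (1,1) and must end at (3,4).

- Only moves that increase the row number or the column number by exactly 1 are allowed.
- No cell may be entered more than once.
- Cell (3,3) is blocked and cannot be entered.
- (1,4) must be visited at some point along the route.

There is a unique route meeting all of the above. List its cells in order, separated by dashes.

(1,1) - (1,2) - (1,3) - (1,4) - (2,4) - (3,4)

Moves only go right or down, so the column and row indices never decrease.
Route from (1,1): 3× right (reaching (1,4)), 2× down (reaching (3,4)) — 5 moves in all.
Check: all required cells visited.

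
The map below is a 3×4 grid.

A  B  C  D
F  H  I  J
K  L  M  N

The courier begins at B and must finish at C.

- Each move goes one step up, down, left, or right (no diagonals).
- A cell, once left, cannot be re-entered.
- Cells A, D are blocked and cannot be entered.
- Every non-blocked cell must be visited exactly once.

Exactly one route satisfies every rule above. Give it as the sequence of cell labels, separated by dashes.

Need to visit all 10 open cells exactly once, starting at B and ending at C.
Route from B: down to H, left to F, down to K, 3× right (reaching N), up to J, left to I, up to C — 9 moves in all.
Check: all 10 open cells covered.

B - H - F - K - L - M - N - J - I - C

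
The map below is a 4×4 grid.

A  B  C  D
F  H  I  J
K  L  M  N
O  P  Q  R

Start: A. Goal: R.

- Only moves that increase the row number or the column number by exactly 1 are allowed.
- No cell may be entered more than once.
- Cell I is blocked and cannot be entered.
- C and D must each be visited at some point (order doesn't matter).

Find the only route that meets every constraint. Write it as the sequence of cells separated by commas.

A, B, C, D, J, N, R

Moves only go right or down, so the column and row indices never decrease.
Route from A: right 3 to D, down 3 to R — 6 moves in all.
Check: all required cells visited.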